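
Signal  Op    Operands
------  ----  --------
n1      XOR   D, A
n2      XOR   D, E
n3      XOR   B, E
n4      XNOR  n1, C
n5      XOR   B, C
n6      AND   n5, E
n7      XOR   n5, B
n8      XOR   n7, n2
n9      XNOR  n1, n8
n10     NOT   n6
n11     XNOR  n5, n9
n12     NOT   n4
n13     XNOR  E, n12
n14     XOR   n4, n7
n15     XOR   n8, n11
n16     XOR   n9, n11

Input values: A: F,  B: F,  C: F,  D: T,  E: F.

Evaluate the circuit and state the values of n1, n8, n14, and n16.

n1 = T; n8 = T; n14 = F; n16 = T

n1 = D XOR A = T XOR F = T
n2 = D XOR E = T XOR F = T
n4 = n1 XNOR C = T XNOR F = F
n5 = B XOR C = F XOR F = F
n7 = n5 XOR B = F XOR F = F
n8 = n7 XOR n2 = F XOR T = T
n9 = n1 XNOR n8 = T XNOR T = T
n11 = n5 XNOR n9 = F XNOR T = F
n14 = n4 XOR n7 = F XOR F = F
n16 = n9 XOR n11 = T XOR F = T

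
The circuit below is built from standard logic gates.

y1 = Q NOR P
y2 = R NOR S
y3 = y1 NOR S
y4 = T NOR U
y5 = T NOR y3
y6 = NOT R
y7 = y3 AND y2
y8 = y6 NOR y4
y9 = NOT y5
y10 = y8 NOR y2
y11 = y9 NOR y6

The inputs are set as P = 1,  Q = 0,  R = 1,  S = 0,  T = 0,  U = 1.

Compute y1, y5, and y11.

y1 = 0, y5 = 0, y11 = 0

y1 = Q NOR P = 0 NOR 1 = 0
y3 = y1 NOR S = 0 NOR 0 = 1
y5 = T NOR y3 = 0 NOR 1 = 0
y6 = NOT R = NOT 1 = 0
y9 = NOT y5 = NOT 0 = 1
y11 = y9 NOR y6 = 1 NOR 0 = 0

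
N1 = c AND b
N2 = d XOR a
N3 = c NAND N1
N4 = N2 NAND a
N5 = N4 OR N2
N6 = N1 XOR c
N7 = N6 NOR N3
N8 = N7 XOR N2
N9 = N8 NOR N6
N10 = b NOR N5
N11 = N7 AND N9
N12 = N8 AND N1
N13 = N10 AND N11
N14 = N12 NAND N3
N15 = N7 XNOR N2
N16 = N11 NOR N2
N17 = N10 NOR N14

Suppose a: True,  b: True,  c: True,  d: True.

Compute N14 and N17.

N1 = c AND b = True AND True = True
N2 = d XOR a = True XOR True = False
N3 = c NAND N1 = True NAND True = False
N4 = N2 NAND a = False NAND True = True
N5 = N4 OR N2 = True OR False = True
N6 = N1 XOR c = True XOR True = False
N7 = N6 NOR N3 = False NOR False = True
N8 = N7 XOR N2 = True XOR False = True
N10 = b NOR N5 = True NOR True = False
N12 = N8 AND N1 = True AND True = True
N14 = N12 NAND N3 = True NAND False = True
N17 = N10 NOR N14 = False NOR True = False

N14 = True, N17 = False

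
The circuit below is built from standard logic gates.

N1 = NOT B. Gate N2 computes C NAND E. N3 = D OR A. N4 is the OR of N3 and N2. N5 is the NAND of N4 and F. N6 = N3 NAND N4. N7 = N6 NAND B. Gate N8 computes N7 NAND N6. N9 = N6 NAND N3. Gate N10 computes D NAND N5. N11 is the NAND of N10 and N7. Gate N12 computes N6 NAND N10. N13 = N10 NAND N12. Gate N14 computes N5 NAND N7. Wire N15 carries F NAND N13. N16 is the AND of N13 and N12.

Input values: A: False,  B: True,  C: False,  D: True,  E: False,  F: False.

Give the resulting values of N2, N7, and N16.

N2 = C NAND E = False NAND False = True
N3 = D OR A = True OR False = True
N4 = N3 OR N2 = True OR True = True
N5 = N4 NAND F = True NAND False = True
N6 = N3 NAND N4 = True NAND True = False
N7 = N6 NAND B = False NAND True = True
N10 = D NAND N5 = True NAND True = False
N12 = N6 NAND N10 = False NAND False = True
N13 = N10 NAND N12 = False NAND True = True
N16 = N13 AND N12 = True AND True = True

N2 = True; N7 = True; N16 = True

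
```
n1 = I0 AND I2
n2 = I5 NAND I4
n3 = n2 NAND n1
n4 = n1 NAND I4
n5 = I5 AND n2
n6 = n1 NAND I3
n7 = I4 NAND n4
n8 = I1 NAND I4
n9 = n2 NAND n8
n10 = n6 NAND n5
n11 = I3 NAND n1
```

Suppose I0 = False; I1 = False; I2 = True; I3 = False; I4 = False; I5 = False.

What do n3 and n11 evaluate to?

n3 = True, n11 = True

n1 = I0 AND I2 = False AND True = False
n2 = I5 NAND I4 = False NAND False = True
n3 = n2 NAND n1 = True NAND False = True
n11 = I3 NAND n1 = False NAND False = True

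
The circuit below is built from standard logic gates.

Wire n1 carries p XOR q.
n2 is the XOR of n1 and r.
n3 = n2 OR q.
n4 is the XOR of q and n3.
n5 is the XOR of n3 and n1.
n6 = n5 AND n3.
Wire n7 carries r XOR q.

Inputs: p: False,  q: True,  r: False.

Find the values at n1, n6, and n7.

n1 = p XOR q = False XOR True = True
n2 = n1 XOR r = True XOR False = True
n3 = n2 OR q = True OR True = True
n5 = n3 XOR n1 = True XOR True = False
n6 = n5 AND n3 = False AND True = False
n7 = r XOR q = False XOR True = True

n1 = True, n6 = False, n7 = True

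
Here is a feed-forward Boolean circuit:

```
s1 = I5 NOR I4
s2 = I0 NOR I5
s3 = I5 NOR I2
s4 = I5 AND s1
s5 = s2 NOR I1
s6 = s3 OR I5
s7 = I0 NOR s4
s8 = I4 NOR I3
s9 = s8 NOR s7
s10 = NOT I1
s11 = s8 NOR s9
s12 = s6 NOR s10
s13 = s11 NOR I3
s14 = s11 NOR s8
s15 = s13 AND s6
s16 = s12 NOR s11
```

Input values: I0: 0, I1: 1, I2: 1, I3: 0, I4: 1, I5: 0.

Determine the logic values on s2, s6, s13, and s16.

s2 = 1, s6 = 0, s13 = 0, s16 = 0

s1 = I5 NOR I4 = 0 NOR 1 = 0
s2 = I0 NOR I5 = 0 NOR 0 = 1
s3 = I5 NOR I2 = 0 NOR 1 = 0
s4 = I5 AND s1 = 0 AND 0 = 0
s6 = s3 OR I5 = 0 OR 0 = 0
s7 = I0 NOR s4 = 0 NOR 0 = 1
s8 = I4 NOR I3 = 1 NOR 0 = 0
s9 = s8 NOR s7 = 0 NOR 1 = 0
s10 = NOT I1 = NOT 1 = 0
s11 = s8 NOR s9 = 0 NOR 0 = 1
s12 = s6 NOR s10 = 0 NOR 0 = 1
s13 = s11 NOR I3 = 1 NOR 0 = 0
s16 = s12 NOR s11 = 1 NOR 1 = 0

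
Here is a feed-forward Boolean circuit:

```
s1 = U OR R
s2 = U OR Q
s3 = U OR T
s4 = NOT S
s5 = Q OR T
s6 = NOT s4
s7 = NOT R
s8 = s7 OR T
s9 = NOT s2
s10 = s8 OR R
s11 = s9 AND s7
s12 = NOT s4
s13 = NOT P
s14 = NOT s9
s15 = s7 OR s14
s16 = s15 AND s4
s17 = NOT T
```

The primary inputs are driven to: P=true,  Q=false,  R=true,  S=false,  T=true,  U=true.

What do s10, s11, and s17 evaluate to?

s10 = true, s11 = false, s17 = false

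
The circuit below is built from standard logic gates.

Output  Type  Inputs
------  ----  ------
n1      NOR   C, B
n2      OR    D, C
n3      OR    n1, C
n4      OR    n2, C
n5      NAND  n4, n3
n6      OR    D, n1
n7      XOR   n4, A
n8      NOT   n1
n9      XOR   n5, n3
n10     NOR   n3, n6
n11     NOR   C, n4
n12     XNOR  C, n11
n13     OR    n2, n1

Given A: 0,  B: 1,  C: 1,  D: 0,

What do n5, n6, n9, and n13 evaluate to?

n1 = C NOR B = 1 NOR 1 = 0
n2 = D OR C = 0 OR 1 = 1
n3 = n1 OR C = 0 OR 1 = 1
n4 = n2 OR C = 1 OR 1 = 1
n5 = n4 NAND n3 = 1 NAND 1 = 0
n6 = D OR n1 = 0 OR 0 = 0
n9 = n5 XOR n3 = 0 XOR 1 = 1
n13 = n2 OR n1 = 1 OR 0 = 1

n5 = 0, n6 = 0, n9 = 1, n13 = 1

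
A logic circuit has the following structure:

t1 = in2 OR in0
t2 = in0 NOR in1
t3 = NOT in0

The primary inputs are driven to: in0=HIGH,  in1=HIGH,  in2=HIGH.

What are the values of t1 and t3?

t1 = HIGH, t3 = LOW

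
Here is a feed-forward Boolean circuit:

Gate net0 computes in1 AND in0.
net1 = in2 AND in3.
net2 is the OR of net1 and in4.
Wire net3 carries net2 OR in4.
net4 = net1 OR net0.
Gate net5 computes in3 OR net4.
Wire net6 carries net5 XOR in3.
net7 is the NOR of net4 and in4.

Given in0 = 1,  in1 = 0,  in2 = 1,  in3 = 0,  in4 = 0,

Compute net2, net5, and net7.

net2 = 0, net5 = 0, net7 = 1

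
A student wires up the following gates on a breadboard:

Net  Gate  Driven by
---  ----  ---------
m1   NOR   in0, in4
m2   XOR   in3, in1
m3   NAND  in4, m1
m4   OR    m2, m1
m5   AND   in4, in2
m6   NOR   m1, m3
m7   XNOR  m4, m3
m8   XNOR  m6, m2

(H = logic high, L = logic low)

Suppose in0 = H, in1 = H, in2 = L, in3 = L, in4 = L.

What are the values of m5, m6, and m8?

m5 = L; m6 = L; m8 = L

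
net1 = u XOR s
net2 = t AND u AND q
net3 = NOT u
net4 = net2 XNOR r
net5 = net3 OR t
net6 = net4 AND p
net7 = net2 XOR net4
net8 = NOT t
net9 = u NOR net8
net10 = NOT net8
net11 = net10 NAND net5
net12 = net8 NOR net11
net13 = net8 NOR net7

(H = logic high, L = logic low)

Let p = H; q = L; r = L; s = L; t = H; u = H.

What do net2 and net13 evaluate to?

net2 = t AND u AND q = H AND H AND L = L
net4 = net2 XNOR r = L XNOR L = H
net7 = net2 XOR net4 = L XOR H = H
net8 = NOT t = NOT H = L
net13 = net8 NOR net7 = L NOR H = L

net2 = L  net13 = L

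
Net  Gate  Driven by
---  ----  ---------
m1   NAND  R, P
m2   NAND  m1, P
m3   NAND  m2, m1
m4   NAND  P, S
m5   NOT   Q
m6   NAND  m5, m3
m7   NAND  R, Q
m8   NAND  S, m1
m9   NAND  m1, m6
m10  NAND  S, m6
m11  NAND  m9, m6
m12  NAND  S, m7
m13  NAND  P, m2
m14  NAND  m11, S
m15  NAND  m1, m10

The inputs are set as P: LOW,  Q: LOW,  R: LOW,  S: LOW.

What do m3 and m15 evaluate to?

m3 = LOW; m15 = LOW

m1 = R NAND P = LOW NAND LOW = HIGH
m2 = m1 NAND P = HIGH NAND LOW = HIGH
m3 = m2 NAND m1 = HIGH NAND HIGH = LOW
m5 = NOT Q = NOT LOW = HIGH
m6 = m5 NAND m3 = HIGH NAND LOW = HIGH
m10 = S NAND m6 = LOW NAND HIGH = HIGH
m15 = m1 NAND m10 = HIGH NAND HIGH = LOW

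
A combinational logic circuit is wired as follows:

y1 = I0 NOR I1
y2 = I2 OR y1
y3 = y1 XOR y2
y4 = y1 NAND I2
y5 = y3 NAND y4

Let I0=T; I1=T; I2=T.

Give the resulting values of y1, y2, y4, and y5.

y1 = I0 NOR I1 = T NOR T = F
y2 = I2 OR y1 = T OR F = T
y3 = y1 XOR y2 = F XOR T = T
y4 = y1 NAND I2 = F NAND T = T
y5 = y3 NAND y4 = T NAND T = F

y1 = F  y2 = T  y4 = T  y5 = F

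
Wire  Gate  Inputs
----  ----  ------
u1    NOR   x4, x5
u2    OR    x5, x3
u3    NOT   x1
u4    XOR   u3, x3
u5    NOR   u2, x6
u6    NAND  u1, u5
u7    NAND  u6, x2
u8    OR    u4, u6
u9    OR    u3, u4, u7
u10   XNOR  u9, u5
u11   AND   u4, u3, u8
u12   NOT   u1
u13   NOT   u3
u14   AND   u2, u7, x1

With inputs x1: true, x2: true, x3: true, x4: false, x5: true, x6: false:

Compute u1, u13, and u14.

u1 = false  u13 = true  u14 = false

u1 = x4 NOR x5 = false NOR true = false
u2 = x5 OR x3 = true OR true = true
u3 = NOT x1 = NOT true = false
u5 = u2 NOR x6 = true NOR false = false
u6 = u1 NAND u5 = false NAND false = true
u7 = u6 NAND x2 = true NAND true = false
u13 = NOT u3 = NOT false = true
u14 = u2 AND u7 AND x1 = true AND false AND true = false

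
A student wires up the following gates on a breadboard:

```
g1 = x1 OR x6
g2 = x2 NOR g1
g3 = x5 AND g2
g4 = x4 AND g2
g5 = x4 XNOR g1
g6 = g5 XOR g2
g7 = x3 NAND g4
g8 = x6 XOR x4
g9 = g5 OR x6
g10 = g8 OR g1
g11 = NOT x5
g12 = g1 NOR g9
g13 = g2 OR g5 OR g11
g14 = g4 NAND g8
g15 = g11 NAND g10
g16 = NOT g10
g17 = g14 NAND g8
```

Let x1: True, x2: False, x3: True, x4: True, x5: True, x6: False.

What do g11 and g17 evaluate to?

g11 = False, g17 = False

g1 = x1 OR x6 = True OR False = True
g2 = x2 NOR g1 = False NOR True = False
g4 = x4 AND g2 = True AND False = False
g8 = x6 XOR x4 = False XOR True = True
g11 = NOT x5 = NOT True = False
g14 = g4 NAND g8 = False NAND True = True
g17 = g14 NAND g8 = True NAND True = False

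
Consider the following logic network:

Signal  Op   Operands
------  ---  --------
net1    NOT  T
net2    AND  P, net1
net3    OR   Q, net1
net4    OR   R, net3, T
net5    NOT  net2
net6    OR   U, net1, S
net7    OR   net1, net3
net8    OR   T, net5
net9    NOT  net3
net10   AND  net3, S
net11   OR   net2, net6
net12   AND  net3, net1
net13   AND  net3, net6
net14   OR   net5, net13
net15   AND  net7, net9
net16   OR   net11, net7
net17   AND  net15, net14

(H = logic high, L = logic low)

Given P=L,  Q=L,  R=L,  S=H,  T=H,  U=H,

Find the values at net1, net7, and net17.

net1 = NOT T = NOT H = L
net2 = P AND net1 = L AND L = L
net3 = Q OR net1 = L OR L = L
net5 = NOT net2 = NOT L = H
net6 = U OR net1 OR S = H OR L OR H = H
net7 = net1 OR net3 = L OR L = L
net9 = NOT net3 = NOT L = H
net13 = net3 AND net6 = L AND H = L
net14 = net5 OR net13 = H OR L = H
net15 = net7 AND net9 = L AND H = L
net17 = net15 AND net14 = L AND H = L

net1 = L, net7 = L, net17 = L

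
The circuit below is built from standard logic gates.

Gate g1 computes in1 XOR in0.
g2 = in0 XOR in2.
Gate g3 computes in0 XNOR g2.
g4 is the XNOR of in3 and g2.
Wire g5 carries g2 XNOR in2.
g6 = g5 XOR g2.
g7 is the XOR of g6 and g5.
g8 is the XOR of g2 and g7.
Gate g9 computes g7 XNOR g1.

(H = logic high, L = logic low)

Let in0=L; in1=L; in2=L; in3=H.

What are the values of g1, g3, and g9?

g1 = in1 XOR in0 = L XOR L = L
g2 = in0 XOR in2 = L XOR L = L
g3 = in0 XNOR g2 = L XNOR L = H
g5 = g2 XNOR in2 = L XNOR L = H
g6 = g5 XOR g2 = H XOR L = H
g7 = g6 XOR g5 = H XOR H = L
g9 = g7 XNOR g1 = L XNOR L = H

g1 = L, g3 = H, g9 = H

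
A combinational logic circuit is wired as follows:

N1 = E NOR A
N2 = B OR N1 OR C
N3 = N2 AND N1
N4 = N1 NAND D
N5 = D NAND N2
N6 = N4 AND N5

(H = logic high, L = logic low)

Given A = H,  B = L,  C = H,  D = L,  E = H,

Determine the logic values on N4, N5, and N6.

N4 = H, N5 = H, N6 = H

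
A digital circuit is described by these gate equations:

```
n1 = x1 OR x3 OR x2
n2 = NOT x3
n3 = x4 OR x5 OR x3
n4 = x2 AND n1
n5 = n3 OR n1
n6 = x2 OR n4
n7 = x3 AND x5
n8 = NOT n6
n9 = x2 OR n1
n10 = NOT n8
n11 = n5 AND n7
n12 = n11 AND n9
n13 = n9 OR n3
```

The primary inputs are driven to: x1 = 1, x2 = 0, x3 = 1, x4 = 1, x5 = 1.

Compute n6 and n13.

n6 = 0; n13 = 1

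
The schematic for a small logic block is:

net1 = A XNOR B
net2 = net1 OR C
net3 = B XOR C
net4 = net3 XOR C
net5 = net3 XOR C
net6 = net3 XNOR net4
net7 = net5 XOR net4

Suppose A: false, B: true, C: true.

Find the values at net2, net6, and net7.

net1 = A XNOR B = false XNOR true = false
net2 = net1 OR C = false OR true = true
net3 = B XOR C = true XOR true = false
net4 = net3 XOR C = false XOR true = true
net5 = net3 XOR C = false XOR true = true
net6 = net3 XNOR net4 = false XNOR true = false
net7 = net5 XOR net4 = true XOR true = false

net2 = true  net6 = false  net7 = false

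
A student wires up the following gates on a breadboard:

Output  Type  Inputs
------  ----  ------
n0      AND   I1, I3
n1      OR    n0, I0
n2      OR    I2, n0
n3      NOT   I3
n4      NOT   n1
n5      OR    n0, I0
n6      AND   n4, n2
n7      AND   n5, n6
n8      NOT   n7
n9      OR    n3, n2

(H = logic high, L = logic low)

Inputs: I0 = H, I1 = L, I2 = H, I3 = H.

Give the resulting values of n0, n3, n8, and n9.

n0 = L; n3 = L; n8 = H; n9 = H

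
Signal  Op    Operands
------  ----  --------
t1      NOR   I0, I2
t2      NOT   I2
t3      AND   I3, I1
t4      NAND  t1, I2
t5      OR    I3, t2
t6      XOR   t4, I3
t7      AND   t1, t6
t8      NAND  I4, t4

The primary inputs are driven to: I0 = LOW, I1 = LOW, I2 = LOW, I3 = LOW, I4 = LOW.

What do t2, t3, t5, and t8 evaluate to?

t2 = HIGH, t3 = LOW, t5 = HIGH, t8 = HIGH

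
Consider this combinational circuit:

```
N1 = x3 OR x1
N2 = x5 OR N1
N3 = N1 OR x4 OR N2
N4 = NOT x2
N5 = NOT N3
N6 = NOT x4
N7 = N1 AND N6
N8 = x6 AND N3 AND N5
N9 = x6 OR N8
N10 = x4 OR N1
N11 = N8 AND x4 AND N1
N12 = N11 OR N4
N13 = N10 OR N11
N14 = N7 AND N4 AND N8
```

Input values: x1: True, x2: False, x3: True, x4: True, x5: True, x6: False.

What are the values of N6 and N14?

N6 = False, N14 = False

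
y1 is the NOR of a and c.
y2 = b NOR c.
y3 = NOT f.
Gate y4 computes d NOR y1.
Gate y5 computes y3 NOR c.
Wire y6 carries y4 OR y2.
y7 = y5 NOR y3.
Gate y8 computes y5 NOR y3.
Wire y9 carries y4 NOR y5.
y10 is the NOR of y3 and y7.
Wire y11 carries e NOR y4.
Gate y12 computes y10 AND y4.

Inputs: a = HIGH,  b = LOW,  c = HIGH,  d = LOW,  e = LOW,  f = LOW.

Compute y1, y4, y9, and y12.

y1 = LOW  y4 = HIGH  y9 = LOW  y12 = LOW

y1 = a NOR c = HIGH NOR HIGH = LOW
y3 = NOT f = NOT LOW = HIGH
y4 = d NOR y1 = LOW NOR LOW = HIGH
y5 = y3 NOR c = HIGH NOR HIGH = LOW
y7 = y5 NOR y3 = LOW NOR HIGH = LOW
y9 = y4 NOR y5 = HIGH NOR LOW = LOW
y10 = y3 NOR y7 = HIGH NOR LOW = LOW
y12 = y10 AND y4 = LOW AND HIGH = LOW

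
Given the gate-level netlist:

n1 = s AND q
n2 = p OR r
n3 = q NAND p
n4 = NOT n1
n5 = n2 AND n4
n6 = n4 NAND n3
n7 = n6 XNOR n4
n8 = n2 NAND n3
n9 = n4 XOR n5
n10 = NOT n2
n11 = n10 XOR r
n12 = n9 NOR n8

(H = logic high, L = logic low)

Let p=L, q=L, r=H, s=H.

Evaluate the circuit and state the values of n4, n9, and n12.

n4 = H, n9 = L, n12 = H

n1 = s AND q = H AND L = L
n2 = p OR r = L OR H = H
n3 = q NAND p = L NAND L = H
n4 = NOT n1 = NOT L = H
n5 = n2 AND n4 = H AND H = H
n8 = n2 NAND n3 = H NAND H = L
n9 = n4 XOR n5 = H XOR H = L
n12 = n9 NOR n8 = L NOR L = H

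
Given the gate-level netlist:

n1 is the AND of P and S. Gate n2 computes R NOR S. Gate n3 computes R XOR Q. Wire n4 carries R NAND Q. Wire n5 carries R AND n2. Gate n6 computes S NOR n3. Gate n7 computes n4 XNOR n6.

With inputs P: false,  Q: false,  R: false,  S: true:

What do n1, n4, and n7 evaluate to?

n1 = P AND S = false AND true = false
n3 = R XOR Q = false XOR false = false
n4 = R NAND Q = false NAND false = true
n6 = S NOR n3 = true NOR false = false
n7 = n4 XNOR n6 = true XNOR false = false

n1 = false  n4 = true  n7 = false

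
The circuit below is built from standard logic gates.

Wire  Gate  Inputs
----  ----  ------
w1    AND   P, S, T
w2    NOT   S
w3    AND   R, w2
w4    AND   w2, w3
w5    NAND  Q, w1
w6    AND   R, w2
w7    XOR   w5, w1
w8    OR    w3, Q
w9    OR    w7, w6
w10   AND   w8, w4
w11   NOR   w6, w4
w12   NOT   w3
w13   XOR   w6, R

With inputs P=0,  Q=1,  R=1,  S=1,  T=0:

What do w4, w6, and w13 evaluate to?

w2 = NOT S = NOT 1 = 0
w3 = R AND w2 = 1 AND 0 = 0
w4 = w2 AND w3 = 0 AND 0 = 0
w6 = R AND w2 = 1 AND 0 = 0
w13 = w6 XOR R = 0 XOR 1 = 1

w4 = 0, w6 = 0, w13 = 1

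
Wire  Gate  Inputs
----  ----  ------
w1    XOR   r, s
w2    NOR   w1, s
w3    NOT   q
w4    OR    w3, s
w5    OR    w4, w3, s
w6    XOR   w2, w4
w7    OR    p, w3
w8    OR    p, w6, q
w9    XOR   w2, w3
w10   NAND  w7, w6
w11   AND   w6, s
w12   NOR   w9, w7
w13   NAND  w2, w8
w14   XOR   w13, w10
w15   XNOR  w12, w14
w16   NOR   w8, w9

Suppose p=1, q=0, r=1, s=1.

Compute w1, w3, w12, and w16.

w1 = r XOR s = 1 XOR 1 = 0
w2 = w1 NOR s = 0 NOR 1 = 0
w3 = NOT q = NOT 0 = 1
w4 = w3 OR s = 1 OR 1 = 1
w6 = w2 XOR w4 = 0 XOR 1 = 1
w7 = p OR w3 = 1 OR 1 = 1
w8 = p OR w6 OR q = 1 OR 1 OR 0 = 1
w9 = w2 XOR w3 = 0 XOR 1 = 1
w12 = w9 NOR w7 = 1 NOR 1 = 0
w16 = w8 NOR w9 = 1 NOR 1 = 0

w1 = 0, w3 = 1, w12 = 0, w16 = 0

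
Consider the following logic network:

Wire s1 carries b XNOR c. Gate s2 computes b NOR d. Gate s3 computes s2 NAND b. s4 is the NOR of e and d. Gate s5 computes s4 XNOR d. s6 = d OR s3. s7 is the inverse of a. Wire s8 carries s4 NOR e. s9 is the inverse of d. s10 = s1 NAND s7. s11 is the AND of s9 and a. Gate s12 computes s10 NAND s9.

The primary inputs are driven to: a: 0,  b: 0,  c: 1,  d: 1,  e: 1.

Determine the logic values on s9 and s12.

s9 = 0, s12 = 1

s1 = b XNOR c = 0 XNOR 1 = 0
s7 = NOT a = NOT 0 = 1
s9 = NOT d = NOT 1 = 0
s10 = s1 NAND s7 = 0 NAND 1 = 1
s12 = s10 NAND s9 = 1 NAND 0 = 1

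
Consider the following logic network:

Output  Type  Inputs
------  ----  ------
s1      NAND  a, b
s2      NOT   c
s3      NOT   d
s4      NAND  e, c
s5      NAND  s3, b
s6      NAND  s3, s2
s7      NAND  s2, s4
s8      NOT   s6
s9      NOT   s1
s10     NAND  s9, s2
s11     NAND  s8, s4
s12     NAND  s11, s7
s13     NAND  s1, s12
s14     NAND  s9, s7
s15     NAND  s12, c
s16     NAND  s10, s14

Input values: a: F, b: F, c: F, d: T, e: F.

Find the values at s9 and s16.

s9 = F; s16 = F

s1 = a NAND b = F NAND F = T
s2 = NOT c = NOT F = T
s4 = e NAND c = F NAND F = T
s7 = s2 NAND s4 = T NAND T = F
s9 = NOT s1 = NOT T = F
s10 = s9 NAND s2 = F NAND T = T
s14 = s9 NAND s7 = F NAND F = T
s16 = s10 NAND s14 = T NAND T = F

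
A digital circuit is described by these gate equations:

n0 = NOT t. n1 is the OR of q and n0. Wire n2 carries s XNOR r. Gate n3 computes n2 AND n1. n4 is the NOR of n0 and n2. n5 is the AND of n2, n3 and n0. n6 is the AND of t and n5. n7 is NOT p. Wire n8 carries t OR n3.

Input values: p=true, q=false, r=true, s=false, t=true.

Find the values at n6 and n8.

n6 = false, n8 = true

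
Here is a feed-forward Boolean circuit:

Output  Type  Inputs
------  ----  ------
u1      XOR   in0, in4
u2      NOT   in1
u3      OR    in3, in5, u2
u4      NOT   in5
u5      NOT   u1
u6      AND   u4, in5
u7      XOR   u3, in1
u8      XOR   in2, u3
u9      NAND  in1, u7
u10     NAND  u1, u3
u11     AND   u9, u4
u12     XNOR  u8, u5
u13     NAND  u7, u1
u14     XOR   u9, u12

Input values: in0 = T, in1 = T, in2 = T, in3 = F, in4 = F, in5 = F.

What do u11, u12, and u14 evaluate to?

u11 = F; u12 = F; u14 = F

u1 = in0 XOR in4 = T XOR F = T
u2 = NOT in1 = NOT T = F
u3 = in3 OR in5 OR u2 = F OR F OR F = F
u4 = NOT in5 = NOT F = T
u5 = NOT u1 = NOT T = F
u7 = u3 XOR in1 = F XOR T = T
u8 = in2 XOR u3 = T XOR F = T
u9 = in1 NAND u7 = T NAND T = F
u11 = u9 AND u4 = F AND T = F
u12 = u8 XNOR u5 = T XNOR F = F
u14 = u9 XOR u12 = F XOR F = F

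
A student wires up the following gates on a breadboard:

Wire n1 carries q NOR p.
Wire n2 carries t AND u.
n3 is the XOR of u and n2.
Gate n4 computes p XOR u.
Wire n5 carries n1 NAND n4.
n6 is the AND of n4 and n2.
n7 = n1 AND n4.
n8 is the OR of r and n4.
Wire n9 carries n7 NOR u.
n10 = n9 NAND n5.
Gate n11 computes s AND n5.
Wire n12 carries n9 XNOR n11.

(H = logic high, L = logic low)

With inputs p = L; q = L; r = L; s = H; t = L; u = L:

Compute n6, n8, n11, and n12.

n6 = L; n8 = L; n11 = H; n12 = H

n1 = q NOR p = L NOR L = H
n2 = t AND u = L AND L = L
n4 = p XOR u = L XOR L = L
n5 = n1 NAND n4 = H NAND L = H
n6 = n4 AND n2 = L AND L = L
n7 = n1 AND n4 = H AND L = L
n8 = r OR n4 = L OR L = L
n9 = n7 NOR u = L NOR L = H
n11 = s AND n5 = H AND H = H
n12 = n9 XNOR n11 = H XNOR H = H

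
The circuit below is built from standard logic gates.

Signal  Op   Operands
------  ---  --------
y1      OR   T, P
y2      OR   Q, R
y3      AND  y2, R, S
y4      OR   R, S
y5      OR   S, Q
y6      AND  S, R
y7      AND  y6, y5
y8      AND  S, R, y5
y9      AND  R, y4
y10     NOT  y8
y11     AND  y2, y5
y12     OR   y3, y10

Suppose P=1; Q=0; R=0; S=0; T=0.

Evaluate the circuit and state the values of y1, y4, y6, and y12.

y1 = T OR P = 0 OR 1 = 1
y2 = Q OR R = 0 OR 0 = 0
y3 = y2 AND R AND S = 0 AND 0 AND 0 = 0
y4 = R OR S = 0 OR 0 = 0
y5 = S OR Q = 0 OR 0 = 0
y6 = S AND R = 0 AND 0 = 0
y8 = S AND R AND y5 = 0 AND 0 AND 0 = 0
y10 = NOT y8 = NOT 0 = 1
y12 = y3 OR y10 = 0 OR 1 = 1

y1 = 1, y4 = 0, y6 = 0, y12 = 1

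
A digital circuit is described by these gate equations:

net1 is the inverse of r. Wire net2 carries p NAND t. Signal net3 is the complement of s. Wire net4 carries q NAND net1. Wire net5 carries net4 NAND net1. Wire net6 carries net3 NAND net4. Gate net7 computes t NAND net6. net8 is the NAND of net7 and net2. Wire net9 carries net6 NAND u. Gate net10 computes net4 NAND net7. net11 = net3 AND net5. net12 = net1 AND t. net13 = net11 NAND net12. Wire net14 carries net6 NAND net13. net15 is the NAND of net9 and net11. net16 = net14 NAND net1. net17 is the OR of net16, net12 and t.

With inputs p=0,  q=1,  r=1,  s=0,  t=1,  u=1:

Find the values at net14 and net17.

net1 = NOT r = NOT 1 = 0
net3 = NOT s = NOT 0 = 1
net4 = q NAND net1 = 1 NAND 0 = 1
net5 = net4 NAND net1 = 1 NAND 0 = 1
net6 = net3 NAND net4 = 1 NAND 1 = 0
net11 = net3 AND net5 = 1 AND 1 = 1
net12 = net1 AND t = 0 AND 1 = 0
net13 = net11 NAND net12 = 1 NAND 0 = 1
net14 = net6 NAND net13 = 0 NAND 1 = 1
net16 = net14 NAND net1 = 1 NAND 0 = 1
net17 = net16 OR net12 OR t = 1 OR 0 OR 1 = 1

net14 = 1; net17 = 1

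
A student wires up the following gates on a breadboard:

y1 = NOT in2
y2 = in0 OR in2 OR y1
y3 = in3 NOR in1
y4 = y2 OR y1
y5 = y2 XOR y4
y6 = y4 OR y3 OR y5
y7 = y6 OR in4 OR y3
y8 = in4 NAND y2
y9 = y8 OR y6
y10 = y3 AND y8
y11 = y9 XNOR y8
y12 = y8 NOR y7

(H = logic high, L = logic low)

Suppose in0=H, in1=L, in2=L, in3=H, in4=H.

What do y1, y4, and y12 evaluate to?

y1 = H  y4 = H  y12 = L

y1 = NOT in2 = NOT L = H
y2 = in0 OR in2 OR y1 = H OR L OR H = H
y3 = in3 NOR in1 = H NOR L = L
y4 = y2 OR y1 = H OR H = H
y5 = y2 XOR y4 = H XOR H = L
y6 = y4 OR y3 OR y5 = H OR L OR L = H
y7 = y6 OR in4 OR y3 = H OR H OR L = H
y8 = in4 NAND y2 = H NAND H = L
y12 = y8 NOR y7 = L NOR H = L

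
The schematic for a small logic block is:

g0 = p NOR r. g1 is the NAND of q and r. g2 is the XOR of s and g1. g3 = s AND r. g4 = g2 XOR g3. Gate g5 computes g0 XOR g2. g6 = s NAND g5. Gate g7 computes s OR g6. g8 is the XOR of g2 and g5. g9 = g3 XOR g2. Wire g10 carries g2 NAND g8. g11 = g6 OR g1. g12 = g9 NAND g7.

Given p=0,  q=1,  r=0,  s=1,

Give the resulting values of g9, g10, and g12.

g0 = p NOR r = 0 NOR 0 = 1
g1 = q NAND r = 1 NAND 0 = 1
g2 = s XOR g1 = 1 XOR 1 = 0
g3 = s AND r = 1 AND 0 = 0
g5 = g0 XOR g2 = 1 XOR 0 = 1
g6 = s NAND g5 = 1 NAND 1 = 0
g7 = s OR g6 = 1 OR 0 = 1
g8 = g2 XOR g5 = 0 XOR 1 = 1
g9 = g3 XOR g2 = 0 XOR 0 = 0
g10 = g2 NAND g8 = 0 NAND 1 = 1
g12 = g9 NAND g7 = 0 NAND 1 = 1

g9 = 0, g10 = 1, g12 = 1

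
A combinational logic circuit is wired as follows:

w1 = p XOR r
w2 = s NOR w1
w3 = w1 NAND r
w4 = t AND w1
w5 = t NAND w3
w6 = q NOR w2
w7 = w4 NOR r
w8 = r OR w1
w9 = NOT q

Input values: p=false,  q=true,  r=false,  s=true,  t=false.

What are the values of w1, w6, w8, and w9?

w1 = p XOR r = false XOR false = false
w2 = s NOR w1 = true NOR false = false
w6 = q NOR w2 = true NOR false = false
w8 = r OR w1 = false OR false = false
w9 = NOT q = NOT true = false

w1 = false, w6 = false, w8 = false, w9 = false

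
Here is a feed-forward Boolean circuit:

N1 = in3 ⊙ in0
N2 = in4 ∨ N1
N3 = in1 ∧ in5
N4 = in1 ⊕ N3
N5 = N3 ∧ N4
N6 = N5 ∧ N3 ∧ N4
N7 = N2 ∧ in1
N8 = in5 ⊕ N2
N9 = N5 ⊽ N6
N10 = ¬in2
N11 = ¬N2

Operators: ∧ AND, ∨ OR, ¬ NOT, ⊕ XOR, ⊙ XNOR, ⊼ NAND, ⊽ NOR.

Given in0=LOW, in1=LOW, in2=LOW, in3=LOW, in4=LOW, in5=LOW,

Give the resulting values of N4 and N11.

N4 = LOW, N11 = LOW

N1 = in3 XNOR in0 = LOW XNOR LOW = HIGH
N2 = in4 OR N1 = LOW OR HIGH = HIGH
N3 = in1 AND in5 = LOW AND LOW = LOW
N4 = in1 XOR N3 = LOW XOR LOW = LOW
N11 = NOT N2 = NOT HIGH = LOW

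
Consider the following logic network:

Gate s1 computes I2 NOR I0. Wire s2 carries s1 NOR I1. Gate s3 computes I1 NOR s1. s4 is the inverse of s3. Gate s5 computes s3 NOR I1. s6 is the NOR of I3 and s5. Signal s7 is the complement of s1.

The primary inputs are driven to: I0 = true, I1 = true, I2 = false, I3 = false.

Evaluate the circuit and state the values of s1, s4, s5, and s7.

s1 = I2 NOR I0 = false NOR true = false
s3 = I1 NOR s1 = true NOR false = false
s4 = NOT s3 = NOT false = true
s5 = s3 NOR I1 = false NOR true = false
s7 = NOT s1 = NOT false = true

s1 = false, s4 = true, s5 = false, s7 = true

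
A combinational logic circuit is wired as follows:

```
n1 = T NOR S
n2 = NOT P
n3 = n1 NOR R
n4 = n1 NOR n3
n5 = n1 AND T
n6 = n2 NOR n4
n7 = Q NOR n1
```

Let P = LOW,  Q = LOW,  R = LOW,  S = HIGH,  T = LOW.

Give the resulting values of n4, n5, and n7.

n4 = LOW; n5 = LOW; n7 = HIGH

n1 = T NOR S = LOW NOR HIGH = LOW
n3 = n1 NOR R = LOW NOR LOW = HIGH
n4 = n1 NOR n3 = LOW NOR HIGH = LOW
n5 = n1 AND T = LOW AND LOW = LOW
n7 = Q NOR n1 = LOW NOR LOW = HIGH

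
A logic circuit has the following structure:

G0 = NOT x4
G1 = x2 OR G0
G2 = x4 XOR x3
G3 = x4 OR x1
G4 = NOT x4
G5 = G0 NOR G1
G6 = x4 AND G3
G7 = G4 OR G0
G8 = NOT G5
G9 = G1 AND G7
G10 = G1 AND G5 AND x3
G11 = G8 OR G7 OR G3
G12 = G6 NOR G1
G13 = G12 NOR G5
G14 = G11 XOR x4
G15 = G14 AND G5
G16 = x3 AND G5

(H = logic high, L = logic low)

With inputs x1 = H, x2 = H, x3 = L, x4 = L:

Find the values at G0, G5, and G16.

G0 = NOT x4 = NOT L = H
G1 = x2 OR G0 = H OR H = H
G5 = G0 NOR G1 = H NOR H = L
G16 = x3 AND G5 = L AND L = L

G0 = H, G5 = L, G16 = L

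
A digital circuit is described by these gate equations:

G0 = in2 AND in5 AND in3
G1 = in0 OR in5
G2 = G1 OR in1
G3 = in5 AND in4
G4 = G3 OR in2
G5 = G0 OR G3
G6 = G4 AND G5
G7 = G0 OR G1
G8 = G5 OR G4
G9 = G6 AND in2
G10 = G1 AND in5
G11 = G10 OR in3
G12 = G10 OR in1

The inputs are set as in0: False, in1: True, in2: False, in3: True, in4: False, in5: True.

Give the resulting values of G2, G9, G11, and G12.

G0 = in2 AND in5 AND in3 = False AND True AND True = False
G1 = in0 OR in5 = False OR True = True
G2 = G1 OR in1 = True OR True = True
G3 = in5 AND in4 = True AND False = False
G4 = G3 OR in2 = False OR False = False
G5 = G0 OR G3 = False OR False = False
G6 = G4 AND G5 = False AND False = False
G9 = G6 AND in2 = False AND False = False
G10 = G1 AND in5 = True AND True = True
G11 = G10 OR in3 = True OR True = True
G12 = G10 OR in1 = True OR True = True

G2 = True  G9 = False  G11 = True  G12 = True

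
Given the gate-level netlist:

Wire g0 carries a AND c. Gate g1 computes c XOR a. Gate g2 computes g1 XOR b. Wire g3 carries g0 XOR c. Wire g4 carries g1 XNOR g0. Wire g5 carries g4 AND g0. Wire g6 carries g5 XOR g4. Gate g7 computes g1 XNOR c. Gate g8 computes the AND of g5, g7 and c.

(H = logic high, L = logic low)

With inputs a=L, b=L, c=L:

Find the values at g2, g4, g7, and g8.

g0 = a AND c = L AND L = L
g1 = c XOR a = L XOR L = L
g2 = g1 XOR b = L XOR L = L
g4 = g1 XNOR g0 = L XNOR L = H
g5 = g4 AND g0 = H AND L = L
g7 = g1 XNOR c = L XNOR L = H
g8 = g5 AND g7 AND c = L AND H AND L = L

g2 = L  g4 = H  g7 = H  g8 = L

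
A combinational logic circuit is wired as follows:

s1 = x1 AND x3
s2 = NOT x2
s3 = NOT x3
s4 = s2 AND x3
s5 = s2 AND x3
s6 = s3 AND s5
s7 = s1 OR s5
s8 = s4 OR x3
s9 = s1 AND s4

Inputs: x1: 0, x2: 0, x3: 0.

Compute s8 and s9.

s8 = 0, s9 = 0

s1 = x1 AND x3 = 0 AND 0 = 0
s2 = NOT x2 = NOT 0 = 1
s4 = s2 AND x3 = 1 AND 0 = 0
s8 = s4 OR x3 = 0 OR 0 = 0
s9 = s1 AND s4 = 0 AND 0 = 0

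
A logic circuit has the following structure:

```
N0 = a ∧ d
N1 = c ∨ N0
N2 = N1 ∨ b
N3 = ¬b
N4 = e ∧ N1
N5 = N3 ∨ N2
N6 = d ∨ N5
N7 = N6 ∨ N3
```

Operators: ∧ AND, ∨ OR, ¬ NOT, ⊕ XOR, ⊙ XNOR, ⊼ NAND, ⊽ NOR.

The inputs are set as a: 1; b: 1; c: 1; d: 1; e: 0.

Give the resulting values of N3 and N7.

N3 = 0; N7 = 1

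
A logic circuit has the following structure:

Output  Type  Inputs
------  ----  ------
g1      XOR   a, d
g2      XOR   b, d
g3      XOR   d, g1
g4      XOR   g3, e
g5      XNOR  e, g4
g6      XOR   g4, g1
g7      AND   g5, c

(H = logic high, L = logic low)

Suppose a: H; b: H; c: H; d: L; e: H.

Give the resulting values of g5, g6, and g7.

g5 = L, g6 = H, g7 = L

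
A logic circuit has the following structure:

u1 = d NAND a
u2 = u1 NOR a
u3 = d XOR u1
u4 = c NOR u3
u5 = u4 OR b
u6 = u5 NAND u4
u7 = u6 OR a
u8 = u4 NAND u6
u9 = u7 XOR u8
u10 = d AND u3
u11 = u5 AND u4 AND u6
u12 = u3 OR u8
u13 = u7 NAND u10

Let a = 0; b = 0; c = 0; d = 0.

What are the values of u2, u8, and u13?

u1 = d NAND a = 0 NAND 0 = 1
u2 = u1 NOR a = 1 NOR 0 = 0
u3 = d XOR u1 = 0 XOR 1 = 1
u4 = c NOR u3 = 0 NOR 1 = 0
u5 = u4 OR b = 0 OR 0 = 0
u6 = u5 NAND u4 = 0 NAND 0 = 1
u7 = u6 OR a = 1 OR 0 = 1
u8 = u4 NAND u6 = 0 NAND 1 = 1
u10 = d AND u3 = 0 AND 1 = 0
u13 = u7 NAND u10 = 1 NAND 0 = 1

u2 = 0, u8 = 1, u13 = 1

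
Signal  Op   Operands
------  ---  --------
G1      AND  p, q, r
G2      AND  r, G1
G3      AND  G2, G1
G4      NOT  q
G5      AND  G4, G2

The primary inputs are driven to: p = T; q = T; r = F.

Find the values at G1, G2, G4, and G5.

G1 = F, G2 = F, G4 = F, G5 = F

G1 = p AND q AND r = T AND T AND F = F
G2 = r AND G1 = F AND F = F
G4 = NOT q = NOT T = F
G5 = G4 AND G2 = F AND F = F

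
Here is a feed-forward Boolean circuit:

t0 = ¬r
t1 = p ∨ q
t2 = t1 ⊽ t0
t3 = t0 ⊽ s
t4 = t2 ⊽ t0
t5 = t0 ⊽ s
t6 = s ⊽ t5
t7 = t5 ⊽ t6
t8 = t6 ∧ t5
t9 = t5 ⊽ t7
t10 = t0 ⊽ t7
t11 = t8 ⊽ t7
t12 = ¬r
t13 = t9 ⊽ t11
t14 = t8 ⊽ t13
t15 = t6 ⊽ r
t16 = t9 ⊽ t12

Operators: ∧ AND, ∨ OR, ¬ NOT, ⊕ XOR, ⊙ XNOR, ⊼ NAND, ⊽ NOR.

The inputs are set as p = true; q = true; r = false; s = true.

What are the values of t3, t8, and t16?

t3 = false  t8 = false  t16 = false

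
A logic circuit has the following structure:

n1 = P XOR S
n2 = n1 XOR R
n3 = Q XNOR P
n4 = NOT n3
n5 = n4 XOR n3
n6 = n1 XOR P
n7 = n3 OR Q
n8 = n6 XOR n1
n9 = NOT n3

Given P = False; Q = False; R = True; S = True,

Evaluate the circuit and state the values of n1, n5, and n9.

n1 = True  n5 = True  n9 = False

n1 = P XOR S = False XOR True = True
n3 = Q XNOR P = False XNOR False = True
n4 = NOT n3 = NOT True = False
n5 = n4 XOR n3 = False XOR True = True
n9 = NOT n3 = NOT True = False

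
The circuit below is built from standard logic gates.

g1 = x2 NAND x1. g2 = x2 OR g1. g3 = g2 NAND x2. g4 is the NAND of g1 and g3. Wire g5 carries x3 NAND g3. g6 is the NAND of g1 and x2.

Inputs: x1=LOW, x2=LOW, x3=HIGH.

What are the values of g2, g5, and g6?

g1 = x2 NAND x1 = LOW NAND LOW = HIGH
g2 = x2 OR g1 = LOW OR HIGH = HIGH
g3 = g2 NAND x2 = HIGH NAND LOW = HIGH
g5 = x3 NAND g3 = HIGH NAND HIGH = LOW
g6 = g1 NAND x2 = HIGH NAND LOW = HIGH

g2 = HIGH, g5 = LOW, g6 = HIGH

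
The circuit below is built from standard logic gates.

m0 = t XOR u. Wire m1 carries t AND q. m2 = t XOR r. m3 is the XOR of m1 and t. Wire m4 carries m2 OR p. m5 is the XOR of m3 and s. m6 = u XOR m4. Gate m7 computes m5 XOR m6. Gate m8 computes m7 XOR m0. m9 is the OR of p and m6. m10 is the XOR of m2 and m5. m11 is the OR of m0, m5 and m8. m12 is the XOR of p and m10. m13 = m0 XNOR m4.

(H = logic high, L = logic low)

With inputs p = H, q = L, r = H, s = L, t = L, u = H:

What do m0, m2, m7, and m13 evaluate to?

m0 = t XOR u = L XOR H = H
m1 = t AND q = L AND L = L
m2 = t XOR r = L XOR H = H
m3 = m1 XOR t = L XOR L = L
m4 = m2 OR p = H OR H = H
m5 = m3 XOR s = L XOR L = L
m6 = u XOR m4 = H XOR H = L
m7 = m5 XOR m6 = L XOR L = L
m13 = m0 XNOR m4 = H XNOR H = H

m0 = H, m2 = H, m7 = L, m13 = H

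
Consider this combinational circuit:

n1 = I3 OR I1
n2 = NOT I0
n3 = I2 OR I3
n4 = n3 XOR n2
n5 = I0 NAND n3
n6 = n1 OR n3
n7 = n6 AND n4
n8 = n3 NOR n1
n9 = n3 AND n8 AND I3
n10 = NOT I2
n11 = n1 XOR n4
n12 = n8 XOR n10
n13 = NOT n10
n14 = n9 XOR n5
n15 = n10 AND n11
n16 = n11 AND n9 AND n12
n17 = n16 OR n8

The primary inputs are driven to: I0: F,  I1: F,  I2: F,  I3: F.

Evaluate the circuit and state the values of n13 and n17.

n13 = F; n17 = T

n1 = I3 OR I1 = F OR F = F
n2 = NOT I0 = NOT F = T
n3 = I2 OR I3 = F OR F = F
n4 = n3 XOR n2 = F XOR T = T
n8 = n3 NOR n1 = F NOR F = T
n9 = n3 AND n8 AND I3 = F AND T AND F = F
n10 = NOT I2 = NOT F = T
n11 = n1 XOR n4 = F XOR T = T
n12 = n8 XOR n10 = T XOR T = F
n13 = NOT n10 = NOT T = F
n16 = n11 AND n9 AND n12 = T AND F AND F = F
n17 = n16 OR n8 = F OR T = T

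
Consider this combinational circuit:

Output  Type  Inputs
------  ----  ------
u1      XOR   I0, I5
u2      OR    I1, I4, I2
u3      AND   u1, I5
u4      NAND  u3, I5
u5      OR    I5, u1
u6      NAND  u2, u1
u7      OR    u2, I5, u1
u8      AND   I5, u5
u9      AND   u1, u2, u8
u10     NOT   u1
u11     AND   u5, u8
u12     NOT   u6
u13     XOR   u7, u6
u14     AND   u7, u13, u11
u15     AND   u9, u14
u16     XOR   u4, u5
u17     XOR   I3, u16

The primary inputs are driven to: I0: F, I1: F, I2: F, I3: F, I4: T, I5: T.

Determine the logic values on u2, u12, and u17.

u2 = T, u12 = T, u17 = T

u1 = I0 XOR I5 = F XOR T = T
u2 = I1 OR I4 OR I2 = F OR T OR F = T
u3 = u1 AND I5 = T AND T = T
u4 = u3 NAND I5 = T NAND T = F
u5 = I5 OR u1 = T OR T = T
u6 = u2 NAND u1 = T NAND T = F
u12 = NOT u6 = NOT F = T
u16 = u4 XOR u5 = F XOR T = T
u17 = I3 XOR u16 = F XOR T = T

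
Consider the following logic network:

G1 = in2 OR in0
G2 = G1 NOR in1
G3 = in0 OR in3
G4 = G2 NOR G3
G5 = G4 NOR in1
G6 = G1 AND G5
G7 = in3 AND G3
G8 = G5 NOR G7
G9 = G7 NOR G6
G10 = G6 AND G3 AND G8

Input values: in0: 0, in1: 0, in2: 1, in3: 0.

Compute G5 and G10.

G5 = 0; G10 = 0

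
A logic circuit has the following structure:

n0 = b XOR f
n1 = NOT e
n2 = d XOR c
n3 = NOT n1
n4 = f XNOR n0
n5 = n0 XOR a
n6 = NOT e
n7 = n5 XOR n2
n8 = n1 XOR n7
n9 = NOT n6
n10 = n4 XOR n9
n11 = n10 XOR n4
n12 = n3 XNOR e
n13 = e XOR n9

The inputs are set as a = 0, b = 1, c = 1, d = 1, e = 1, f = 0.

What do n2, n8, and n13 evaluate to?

n2 = 0, n8 = 1, n13 = 0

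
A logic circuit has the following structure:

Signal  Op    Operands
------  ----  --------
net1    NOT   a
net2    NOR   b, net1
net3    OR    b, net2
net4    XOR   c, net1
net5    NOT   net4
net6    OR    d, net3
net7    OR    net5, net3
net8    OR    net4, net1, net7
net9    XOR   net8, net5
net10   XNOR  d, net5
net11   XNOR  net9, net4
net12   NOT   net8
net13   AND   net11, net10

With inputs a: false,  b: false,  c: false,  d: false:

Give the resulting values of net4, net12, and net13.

net4 = true, net12 = false, net13 = true

net1 = NOT a = NOT false = true
net2 = b NOR net1 = false NOR true = false
net3 = b OR net2 = false OR false = false
net4 = c XOR net1 = false XOR true = true
net5 = NOT net4 = NOT true = false
net7 = net5 OR net3 = false OR false = false
net8 = net4 OR net1 OR net7 = true OR true OR false = true
net9 = net8 XOR net5 = true XOR false = true
net10 = d XNOR net5 = false XNOR false = true
net11 = net9 XNOR net4 = true XNOR true = true
net12 = NOT net8 = NOT true = false
net13 = net11 AND net10 = true AND true = true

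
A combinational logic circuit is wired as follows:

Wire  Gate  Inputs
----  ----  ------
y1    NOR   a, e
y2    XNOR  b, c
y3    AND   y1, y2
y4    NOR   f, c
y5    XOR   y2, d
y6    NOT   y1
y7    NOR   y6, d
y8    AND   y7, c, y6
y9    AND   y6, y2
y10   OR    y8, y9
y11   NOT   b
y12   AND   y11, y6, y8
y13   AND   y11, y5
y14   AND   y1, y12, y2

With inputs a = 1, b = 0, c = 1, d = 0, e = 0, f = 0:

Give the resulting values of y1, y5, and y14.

y1 = 0  y5 = 0  y14 = 0

y1 = a NOR e = 1 NOR 0 = 0
y2 = b XNOR c = 0 XNOR 1 = 0
y5 = y2 XOR d = 0 XOR 0 = 0
y6 = NOT y1 = NOT 0 = 1
y7 = y6 NOR d = 1 NOR 0 = 0
y8 = y7 AND c AND y6 = 0 AND 1 AND 1 = 0
y11 = NOT b = NOT 0 = 1
y12 = y11 AND y6 AND y8 = 1 AND 1 AND 0 = 0
y14 = y1 AND y12 AND y2 = 0 AND 0 AND 0 = 0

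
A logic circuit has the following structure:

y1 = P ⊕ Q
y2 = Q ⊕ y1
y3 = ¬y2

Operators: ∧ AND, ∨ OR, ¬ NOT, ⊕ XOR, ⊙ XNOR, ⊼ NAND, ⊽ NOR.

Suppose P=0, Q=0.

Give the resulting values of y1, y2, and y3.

y1 = P XOR Q = 0 XOR 0 = 0
y2 = Q XOR y1 = 0 XOR 0 = 0
y3 = NOT y2 = NOT 0 = 1

y1 = 0, y2 = 0, y3 = 1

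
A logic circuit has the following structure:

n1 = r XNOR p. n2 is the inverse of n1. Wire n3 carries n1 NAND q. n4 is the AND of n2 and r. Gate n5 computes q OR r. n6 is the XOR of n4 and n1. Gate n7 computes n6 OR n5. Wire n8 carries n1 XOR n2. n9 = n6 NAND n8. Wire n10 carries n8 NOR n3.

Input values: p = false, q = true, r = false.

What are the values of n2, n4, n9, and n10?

n1 = r XNOR p = false XNOR false = true
n2 = NOT n1 = NOT true = false
n3 = n1 NAND q = true NAND true = false
n4 = n2 AND r = false AND false = false
n6 = n4 XOR n1 = false XOR true = true
n8 = n1 XOR n2 = true XOR false = true
n9 = n6 NAND n8 = true NAND true = false
n10 = n8 NOR n3 = true NOR false = false

n2 = false, n4 = false, n9 = false, n10 = false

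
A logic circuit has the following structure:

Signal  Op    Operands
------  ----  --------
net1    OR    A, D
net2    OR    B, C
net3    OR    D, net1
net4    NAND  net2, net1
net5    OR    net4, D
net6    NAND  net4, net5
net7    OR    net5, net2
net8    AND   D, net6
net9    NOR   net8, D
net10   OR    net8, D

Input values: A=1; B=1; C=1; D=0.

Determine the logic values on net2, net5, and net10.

net2 = 1  net5 = 0  net10 = 0

net1 = A OR D = 1 OR 0 = 1
net2 = B OR C = 1 OR 1 = 1
net4 = net2 NAND net1 = 1 NAND 1 = 0
net5 = net4 OR D = 0 OR 0 = 0
net6 = net4 NAND net5 = 0 NAND 0 = 1
net8 = D AND net6 = 0 AND 1 = 0
net10 = net8 OR D = 0 OR 0 = 0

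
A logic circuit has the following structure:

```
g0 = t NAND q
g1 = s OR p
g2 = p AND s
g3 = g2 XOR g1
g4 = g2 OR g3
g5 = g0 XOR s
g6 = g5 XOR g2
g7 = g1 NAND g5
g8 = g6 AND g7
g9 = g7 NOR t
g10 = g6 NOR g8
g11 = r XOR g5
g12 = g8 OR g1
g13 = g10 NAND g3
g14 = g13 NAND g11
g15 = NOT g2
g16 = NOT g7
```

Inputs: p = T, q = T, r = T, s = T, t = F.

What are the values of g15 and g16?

g0 = t NAND q = F NAND T = T
g1 = s OR p = T OR T = T
g2 = p AND s = T AND T = T
g5 = g0 XOR s = T XOR T = F
g7 = g1 NAND g5 = T NAND F = T
g15 = NOT g2 = NOT T = F
g16 = NOT g7 = NOT T = F

g15 = F, g16 = F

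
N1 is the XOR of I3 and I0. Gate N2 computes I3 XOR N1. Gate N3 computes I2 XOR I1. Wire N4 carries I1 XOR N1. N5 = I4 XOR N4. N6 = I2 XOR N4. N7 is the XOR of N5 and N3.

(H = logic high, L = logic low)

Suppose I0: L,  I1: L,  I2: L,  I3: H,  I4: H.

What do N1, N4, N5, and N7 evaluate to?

N1 = H, N4 = H, N5 = L, N7 = L

N1 = I3 XOR I0 = H XOR L = H
N3 = I2 XOR I1 = L XOR L = L
N4 = I1 XOR N1 = L XOR H = H
N5 = I4 XOR N4 = H XOR H = L
N7 = N5 XOR N3 = L XOR L = L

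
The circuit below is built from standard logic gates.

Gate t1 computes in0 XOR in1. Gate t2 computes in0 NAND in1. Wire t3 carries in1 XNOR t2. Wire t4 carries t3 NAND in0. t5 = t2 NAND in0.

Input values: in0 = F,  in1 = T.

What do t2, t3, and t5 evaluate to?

t2 = in0 NAND in1 = F NAND T = T
t3 = in1 XNOR t2 = T XNOR T = T
t5 = t2 NAND in0 = T NAND F = T

t2 = T; t3 = T; t5 = T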